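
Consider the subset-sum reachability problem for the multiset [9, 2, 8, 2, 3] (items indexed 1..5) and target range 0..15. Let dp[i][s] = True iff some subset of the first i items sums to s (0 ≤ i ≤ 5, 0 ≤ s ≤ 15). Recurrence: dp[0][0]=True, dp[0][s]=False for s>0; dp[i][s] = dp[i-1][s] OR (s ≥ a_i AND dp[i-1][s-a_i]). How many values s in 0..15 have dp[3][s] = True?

6

i\s   0   1   2   3   4   5   6   7   8   9  10  11  12  13  14  15
  0   T   F   F   F   F   F   F   F   F   F   F   F   F   F   F   F
  1   T   F   F   F   F   F   F   F   F   T   F   F   F   F   F   F
  2   T   F   T   F   F   F   F   F   F   T   F   T   F   F   F   F
  3   T   F   T   F   F   F   F   F   T   T   T   T   F   F   F   F
  4   T   F   T   F   T   F   F   F   T   T   T   T   T   T   F   F
  5   T   F   T   T   T   T   F   T   T   T   T   T   T   T   T   T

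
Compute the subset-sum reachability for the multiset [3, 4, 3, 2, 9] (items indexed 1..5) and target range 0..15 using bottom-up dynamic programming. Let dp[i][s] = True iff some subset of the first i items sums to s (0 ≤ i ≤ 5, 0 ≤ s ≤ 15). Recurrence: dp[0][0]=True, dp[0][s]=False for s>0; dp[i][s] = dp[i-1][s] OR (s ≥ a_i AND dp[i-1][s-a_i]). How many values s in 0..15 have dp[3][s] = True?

i\s   0   1   2   3   4   5   6   7   8   9  10  11  12  13  14  15
  0   T   F   F   F   F   F   F   F   F   F   F   F   F   F   F   F
  1   T   F   F   T   F   F   F   F   F   F   F   F   F   F   F   F
  2   T   F   F   T   T   F   F   T   F   F   F   F   F   F   F   F
  3   T   F   F   T   T   F   T   T   F   F   T   F   F   F   F   F
  4   T   F   T   T   T   T   T   T   T   T   T   F   T   F   F   F
  5   T   F   T   T   T   T   T   T   T   T   T   T   T   T   T   T

6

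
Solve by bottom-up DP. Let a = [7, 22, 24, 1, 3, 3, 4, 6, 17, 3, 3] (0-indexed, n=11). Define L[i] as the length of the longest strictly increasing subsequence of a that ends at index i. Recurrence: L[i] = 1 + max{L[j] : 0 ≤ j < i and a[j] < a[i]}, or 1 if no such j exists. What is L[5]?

   i    0    1    2    3    4    5    6    7    8    9   10
a[i]    7   22   24    1    3    3    4    6   17    3    3
L[i]    1    2    3    1    2    2    3    4    5    2    2

2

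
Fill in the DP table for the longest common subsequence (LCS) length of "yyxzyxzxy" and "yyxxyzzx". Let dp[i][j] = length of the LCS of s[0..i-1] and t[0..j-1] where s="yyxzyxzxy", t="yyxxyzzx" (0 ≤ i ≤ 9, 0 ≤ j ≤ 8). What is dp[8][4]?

   ''  y  y  x  x  y  z  z  x
''  0  0  0  0  0  0  0  0  0
 y  0  1  1  1  1  1  1  1  1
 y  0  1  2  2  2  2  2  2  2
 x  0  1  2  3  3  3  3  3  3
 z  0  1  2  3  3  3  4  4  4
 y  0  1  2  3  3  4  4  4  4
 x  0  1  2  3  4  4  4  4  5
 z  0  1  2  3  4  4  5  5  5
 x  0  1  2  3  4  4  5  5  6
 y  0  1  2  3  4  5  5  5  6

4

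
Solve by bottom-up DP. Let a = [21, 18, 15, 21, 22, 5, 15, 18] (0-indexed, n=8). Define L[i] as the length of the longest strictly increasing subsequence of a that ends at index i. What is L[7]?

3

   i    0    1    2    3    4    5    6    7
a[i]   21   18   15   21   22    5   15   18
L[i]    1    1    1    2    3    1    2    3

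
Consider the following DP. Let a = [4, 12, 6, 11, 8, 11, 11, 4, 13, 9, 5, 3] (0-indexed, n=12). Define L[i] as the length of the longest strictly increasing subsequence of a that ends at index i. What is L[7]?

   i    0    1    2    3    4    5    6    7    8    9   10   11
a[i]    4   12    6   11    8   11   11    4   13    9    5    3
L[i]    1    2    2    3    3    4    4    1    5    4    2    1

1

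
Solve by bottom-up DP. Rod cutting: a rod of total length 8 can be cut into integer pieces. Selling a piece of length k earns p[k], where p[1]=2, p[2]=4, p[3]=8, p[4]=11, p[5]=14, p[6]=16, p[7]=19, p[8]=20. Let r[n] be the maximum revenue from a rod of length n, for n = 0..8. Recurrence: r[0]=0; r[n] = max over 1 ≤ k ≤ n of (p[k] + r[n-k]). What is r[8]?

22

   n    0    1    2    3    4    5    6    7    8
r[n]    0    2    4    8   11   14   16   19   22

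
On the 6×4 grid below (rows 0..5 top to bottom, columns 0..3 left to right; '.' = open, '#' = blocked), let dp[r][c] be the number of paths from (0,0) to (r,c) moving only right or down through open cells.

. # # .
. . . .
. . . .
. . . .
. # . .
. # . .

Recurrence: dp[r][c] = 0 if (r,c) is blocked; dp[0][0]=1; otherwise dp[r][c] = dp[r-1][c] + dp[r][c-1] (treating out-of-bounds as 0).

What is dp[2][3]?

4

r\c   0   1   2   3
  0   1   0   0   0
  1   1   1   1   1
  2   1   2   3   4
  3   1   3   6  10
  4   1   0   6  16
  5   1   0   6  22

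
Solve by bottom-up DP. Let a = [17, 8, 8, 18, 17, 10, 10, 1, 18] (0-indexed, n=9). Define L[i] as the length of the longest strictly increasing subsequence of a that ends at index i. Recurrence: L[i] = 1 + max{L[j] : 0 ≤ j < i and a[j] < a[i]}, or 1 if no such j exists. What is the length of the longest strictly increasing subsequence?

3

   i    0    1    2    3    4    5    6    7    8
a[i]   17    8    8   18   17   10   10    1   18
L[i]    1    1    1    2    2    2    2    1    3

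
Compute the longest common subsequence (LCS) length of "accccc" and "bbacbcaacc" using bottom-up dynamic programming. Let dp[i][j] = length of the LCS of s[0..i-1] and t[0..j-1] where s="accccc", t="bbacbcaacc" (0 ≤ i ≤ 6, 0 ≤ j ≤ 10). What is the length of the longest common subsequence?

5

   ''  b  b  a  c  b  c  a  a  c  c
''  0  0  0  0  0  0  0  0  0  0  0
 a  0  0  0  1  1  1  1  1  1  1  1
 c  0  0  0  1  2  2  2  2  2  2  2
 c  0  0  0  1  2  2  3  3  3  3  3
 c  0  0  0  1  2  2  3  3  3  4  4
 c  0  0  0  1  2  2  3  3  3  4  5
 c  0  0  0  1  2  2  3  3  3  4  5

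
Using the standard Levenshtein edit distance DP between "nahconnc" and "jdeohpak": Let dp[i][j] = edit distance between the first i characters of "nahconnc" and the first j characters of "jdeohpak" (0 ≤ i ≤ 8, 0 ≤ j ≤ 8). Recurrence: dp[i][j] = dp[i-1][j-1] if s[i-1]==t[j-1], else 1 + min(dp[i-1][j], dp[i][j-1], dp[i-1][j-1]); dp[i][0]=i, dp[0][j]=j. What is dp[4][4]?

4

   ''  j  d  e  o  h  p  a  k
''  0  1  2  3  4  5  6  7  8
 n  1  1  2  3  4  5  6  7  8
 a  2  2  2  3  4  5  6  6  7
 h  3  3  3  3  4  4  5  6  7
 c  4  4  4  4  4  5  5  6  7
 o  5  5  5  5  4  5  6  6  7
 n  6  6  6  6  5  5  6  7  7
 n  7  7  7  7  6  6  6  7  8
 c  8  8  8  8  7  7  7  7  8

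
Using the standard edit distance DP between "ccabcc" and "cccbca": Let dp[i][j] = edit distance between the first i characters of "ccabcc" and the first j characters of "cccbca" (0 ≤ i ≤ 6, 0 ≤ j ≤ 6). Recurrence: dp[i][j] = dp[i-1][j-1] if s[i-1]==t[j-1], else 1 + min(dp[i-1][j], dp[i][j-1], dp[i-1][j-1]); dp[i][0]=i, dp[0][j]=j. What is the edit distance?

2

   ''  c  c  c  b  c  a
''  0  1  2  3  4  5  6
 c  1  0  1  2  3  4  5
 c  2  1  0  1  2  3  4
 a  3  2  1  1  2  3  3
 b  4  3  2  2  1  2  3
 c  5  4  3  2  2  1  2
 c  6  5  4  3  3  2  2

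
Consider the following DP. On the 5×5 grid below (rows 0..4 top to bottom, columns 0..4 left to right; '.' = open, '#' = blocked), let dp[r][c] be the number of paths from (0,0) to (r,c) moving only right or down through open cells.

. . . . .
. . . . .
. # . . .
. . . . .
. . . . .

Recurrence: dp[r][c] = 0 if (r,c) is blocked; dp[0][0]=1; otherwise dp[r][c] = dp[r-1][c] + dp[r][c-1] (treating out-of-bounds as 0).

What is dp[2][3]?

r\c   0   1   2   3   4
  0   1   1   1   1   1
  1   1   2   3   4   5
  2   1   0   3   7  12
  3   1   1   4  11  23
  4   1   2   6  17  40

7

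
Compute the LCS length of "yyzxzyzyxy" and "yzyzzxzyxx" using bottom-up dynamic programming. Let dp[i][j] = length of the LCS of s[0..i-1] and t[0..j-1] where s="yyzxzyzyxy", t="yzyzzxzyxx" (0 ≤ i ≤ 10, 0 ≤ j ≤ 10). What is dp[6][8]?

   ''  y  z  y  z  z  x  z  y  x  x
''  0  0  0  0  0  0  0  0  0  0  0
 y  0  1  1  1  1  1  1  1  1  1  1
 y  0  1  1  2  2  2  2  2  2  2  2
 z  0  1  2  2  3  3  3  3  3  3  3
 x  0  1  2  2  3  3  4  4  4  4  4
 z  0  1  2  2  3  4  4  5  5  5  5
 y  0  1  2  3  3  4  4  5  6  6  6
 z  0  1  2  3  4  4  4  5  6  6  6
 y  0  1  2  3  4  4  4  5  6  6  6
 x  0  1  2  3  4  4  5  5  6  7  7
 y  0  1  2  3  4  4  5  5  6  7  7

6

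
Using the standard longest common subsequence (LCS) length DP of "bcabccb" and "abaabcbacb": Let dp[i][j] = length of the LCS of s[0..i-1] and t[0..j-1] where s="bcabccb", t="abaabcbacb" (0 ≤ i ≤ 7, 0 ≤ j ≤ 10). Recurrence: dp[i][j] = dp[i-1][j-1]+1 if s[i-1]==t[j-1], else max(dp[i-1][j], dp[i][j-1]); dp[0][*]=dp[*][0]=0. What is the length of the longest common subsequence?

   ''  a  b  a  a  b  c  b  a  c  b
''  0  0  0  0  0  0  0  0  0  0  0
 b  0  0  1  1  1  1  1  1  1  1  1
 c  0  0  1  1  1  1  2  2  2  2  2
 a  0  1  1  2  2  2  2  2  3  3  3
 b  0  1  2  2  2  3  3  3  3  3  4
 c  0  1  2  2  2  3  4  4  4  4  4
 c  0  1  2  2  2  3  4  4  4  5  5
 b  0  1  2  2  2  3  4  5  5  5  6

6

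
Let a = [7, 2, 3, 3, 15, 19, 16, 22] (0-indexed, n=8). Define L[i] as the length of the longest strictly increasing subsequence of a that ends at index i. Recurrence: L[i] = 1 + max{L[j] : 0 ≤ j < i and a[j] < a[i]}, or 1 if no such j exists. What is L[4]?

3

   i    0    1    2    3    4    5    6    7
a[i]    7    2    3    3   15   19   16   22
L[i]    1    1    2    2    3    4    4    5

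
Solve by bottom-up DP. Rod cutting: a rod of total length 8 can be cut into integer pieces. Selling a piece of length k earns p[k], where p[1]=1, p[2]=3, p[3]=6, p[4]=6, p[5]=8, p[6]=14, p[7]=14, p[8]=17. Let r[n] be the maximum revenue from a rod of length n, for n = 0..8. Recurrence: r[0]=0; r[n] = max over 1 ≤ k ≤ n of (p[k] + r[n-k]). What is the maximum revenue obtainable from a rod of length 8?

17

   n    0    1    2    3    4    5    6    7    8
r[n]    0    1    3    6    7    9   14   15   17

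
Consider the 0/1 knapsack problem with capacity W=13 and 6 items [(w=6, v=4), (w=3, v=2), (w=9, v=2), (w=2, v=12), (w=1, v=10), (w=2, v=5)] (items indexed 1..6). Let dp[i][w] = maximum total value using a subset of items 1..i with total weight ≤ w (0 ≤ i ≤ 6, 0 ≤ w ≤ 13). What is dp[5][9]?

26

i\w   0   1   2   3   4   5   6   7   8   9  10  11  12  13
  0   0   0   0   0   0   0   0   0   0   0   0   0   0   0
  1   0   0   0   0   0   0   4   4   4   4   4   4   4   4
  2   0   0   0   2   2   2   4   4   4   6   6   6   6   6
  3   0   0   0   2   2   2   4   4   4   6   6   6   6   6
  4   0   0  12  12  12  14  14  14  16  16  16  18  18  18
  5   0  10  12  22  22  22  24  24  24  26  26  26  28  28
  6   0  10  12  22  22  27  27  27  29  29  29  31  31  31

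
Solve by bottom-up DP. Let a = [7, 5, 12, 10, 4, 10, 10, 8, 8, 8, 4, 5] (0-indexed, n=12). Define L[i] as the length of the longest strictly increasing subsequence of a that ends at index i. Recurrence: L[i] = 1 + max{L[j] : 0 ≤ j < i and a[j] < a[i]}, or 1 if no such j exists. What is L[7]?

2

   i    0    1    2    3    4    5    6    7    8    9   10   11
a[i]    7    5   12   10    4   10   10    8    8    8    4    5
L[i]    1    1    2    2    1    2    2    2    2    2    1    2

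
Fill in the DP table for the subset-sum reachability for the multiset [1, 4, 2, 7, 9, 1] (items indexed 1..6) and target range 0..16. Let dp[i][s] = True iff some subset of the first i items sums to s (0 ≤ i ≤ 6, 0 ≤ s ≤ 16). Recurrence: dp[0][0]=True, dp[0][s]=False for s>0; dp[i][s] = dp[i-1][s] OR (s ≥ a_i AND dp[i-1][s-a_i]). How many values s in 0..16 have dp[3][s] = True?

i\s   0   1   2   3   4   5   6   7   8   9  10  11  12  13  14  15  16
  0   T   F   F   F   F   F   F   F   F   F   F   F   F   F   F   F   F
  1   T   T   F   F   F   F   F   F   F   F   F   F   F   F   F   F   F
  2   T   T   F   F   T   T   F   F   F   F   F   F   F   F   F   F   F
  3   T   T   T   T   T   T   T   T   F   F   F   F   F   F   F   F   F
  4   T   T   T   T   T   T   T   T   T   T   T   T   T   T   T   F   F
  5   T   T   T   T   T   T   T   T   T   T   T   T   T   T   T   T   T
  6   T   T   T   T   T   T   T   T   T   T   T   T   T   T   T   T   T

8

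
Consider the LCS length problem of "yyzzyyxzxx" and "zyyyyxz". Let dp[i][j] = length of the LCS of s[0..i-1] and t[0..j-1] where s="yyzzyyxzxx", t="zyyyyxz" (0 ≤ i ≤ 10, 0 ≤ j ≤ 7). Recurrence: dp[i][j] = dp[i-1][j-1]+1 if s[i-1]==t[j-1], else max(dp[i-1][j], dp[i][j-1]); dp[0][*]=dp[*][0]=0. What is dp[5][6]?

3

   ''  z  y  y  y  y  x  z
''  0  0  0  0  0  0  0  0
 y  0  0  1  1  1  1  1  1
 y  0  0  1  2  2  2  2  2
 z  0  1  1  2  2  2  2  3
 z  0  1  1  2  2  2  2  3
 y  0  1  2  2  3  3  3  3
 y  0  1  2  3  3  4  4  4
 x  0  1  2  3  3  4  5  5
 z  0  1  2  3  3  4  5  6
 x  0  1  2  3  3  4  5  6
 x  0  1  2  3  3  4  5  6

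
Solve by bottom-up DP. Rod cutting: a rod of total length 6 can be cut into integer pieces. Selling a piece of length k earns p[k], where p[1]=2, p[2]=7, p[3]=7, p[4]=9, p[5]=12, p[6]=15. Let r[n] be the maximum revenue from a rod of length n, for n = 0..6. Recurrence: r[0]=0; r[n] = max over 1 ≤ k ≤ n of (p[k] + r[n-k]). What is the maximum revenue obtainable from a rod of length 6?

   n    0    1    2    3    4    5    6
r[n]    0    2    7    9   14   16   21

21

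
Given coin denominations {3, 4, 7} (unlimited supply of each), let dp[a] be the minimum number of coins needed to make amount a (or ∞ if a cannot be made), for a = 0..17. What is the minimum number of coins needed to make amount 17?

3

 a  0  1  2  3  4  5  6  7  8  9 10 11 12 13 14 15 16 17
dp  0  -  -  1  1  -  2  1  2  3  2  2  3  3  2  3  4  3
(- denotes ∞ / unreachable)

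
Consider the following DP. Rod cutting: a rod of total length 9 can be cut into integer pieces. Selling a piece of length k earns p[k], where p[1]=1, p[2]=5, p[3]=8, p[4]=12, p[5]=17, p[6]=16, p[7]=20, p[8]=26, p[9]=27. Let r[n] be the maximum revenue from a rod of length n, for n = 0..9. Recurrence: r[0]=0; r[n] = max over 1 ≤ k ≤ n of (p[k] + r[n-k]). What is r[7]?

   n    0    1    2    3    4    5    6    7    8    9
r[n]    0    1    5    8   12   17   18   22   26   29

22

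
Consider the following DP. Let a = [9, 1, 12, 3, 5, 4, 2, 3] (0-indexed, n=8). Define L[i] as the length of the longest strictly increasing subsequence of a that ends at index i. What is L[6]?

2

   i    0    1    2    3    4    5    6    7
a[i]    9    1   12    3    5    4    2    3
L[i]    1    1    2    2    3    3    2    3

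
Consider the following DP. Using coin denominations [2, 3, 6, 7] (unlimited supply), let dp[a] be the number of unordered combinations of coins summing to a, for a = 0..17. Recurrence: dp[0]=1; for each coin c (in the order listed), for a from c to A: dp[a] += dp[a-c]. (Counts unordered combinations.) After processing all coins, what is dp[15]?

after  coin     0     1     2     3     4     5     6     7     8     9    10    11    12    13    14    15    16    17
          2     1     0     1     0     1     0     1     0     1     0     1     0     1     0     1     0     1     0
          3     1     0     1     1     1     1     2     1     2     2     2     2     3     2     3     3     3     3
          6     1     0     1     1     1     1     3     1     3     3     3     3     6     3     6     6     6     6
          7     1     0     1     1     1     1     3     2     3     4     4     4     7     6     8     9    10    10

9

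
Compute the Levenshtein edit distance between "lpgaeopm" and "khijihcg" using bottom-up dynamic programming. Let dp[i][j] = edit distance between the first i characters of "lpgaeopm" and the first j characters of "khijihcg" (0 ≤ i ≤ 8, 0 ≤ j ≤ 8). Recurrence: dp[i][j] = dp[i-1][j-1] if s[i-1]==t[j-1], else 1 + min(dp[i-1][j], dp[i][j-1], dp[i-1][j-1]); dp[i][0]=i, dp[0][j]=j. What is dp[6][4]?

6

   ''  k  h  i  j  i  h  c  g
''  0  1  2  3  4  5  6  7  8
 l  1  1  2  3  4  5  6  7  8
 p  2  2  2  3  4  5  6  7  8
 g  3  3  3  3  4  5  6  7  7
 a  4  4  4  4  4  5  6  7  8
 e  5  5  5  5  5  5  6  7  8
 o  6  6  6  6  6  6  6  7  8
 p  7  7  7  7  7  7  7  7  8
 m  8  8  8  8  8  8  8  8  8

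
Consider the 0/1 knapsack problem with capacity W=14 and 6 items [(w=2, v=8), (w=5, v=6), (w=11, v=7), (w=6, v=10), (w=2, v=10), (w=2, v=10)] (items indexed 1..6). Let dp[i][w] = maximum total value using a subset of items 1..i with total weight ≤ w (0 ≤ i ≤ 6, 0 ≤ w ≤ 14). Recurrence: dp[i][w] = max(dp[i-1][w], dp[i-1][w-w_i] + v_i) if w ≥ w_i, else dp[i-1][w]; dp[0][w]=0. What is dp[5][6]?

18

i\w   0   1   2   3   4   5   6   7   8   9  10  11  12  13  14
  0   0   0   0   0   0   0   0   0   0   0   0   0   0   0   0
  1   0   0   8   8   8   8   8   8   8   8   8   8   8   8   8
  2   0   0   8   8   8   8   8  14  14  14  14  14  14  14  14
  3   0   0   8   8   8   8   8  14  14  14  14  14  14  15  15
  4   0   0   8   8   8   8  10  14  18  18  18  18  18  24  24
  5   0   0  10  10  18  18  18  18  20  24  28  28  28  28  28
  6   0   0  10  10  20  20  28  28  28  28  30  34  38  38  38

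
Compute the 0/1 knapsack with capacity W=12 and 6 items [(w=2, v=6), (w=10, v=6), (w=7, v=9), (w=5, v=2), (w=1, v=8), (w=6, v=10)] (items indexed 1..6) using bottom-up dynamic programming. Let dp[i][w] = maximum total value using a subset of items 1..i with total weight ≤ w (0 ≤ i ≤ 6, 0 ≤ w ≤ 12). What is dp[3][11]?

i\w   0   1   2   3   4   5   6   7   8   9  10  11  12
  0   0   0   0   0   0   0   0   0   0   0   0   0   0
  1   0   0   6   6   6   6   6   6   6   6   6   6   6
  2   0   0   6   6   6   6   6   6   6   6   6   6  12
  3   0   0   6   6   6   6   6   9   9  15  15  15  15
  4   0   0   6   6   6   6   6   9   9  15  15  15  15
  5   0   8   8  14  14  14  14  14  17  17  23  23  23
  6   0   8   8  14  14  14  14  18  18  24  24  24  24

15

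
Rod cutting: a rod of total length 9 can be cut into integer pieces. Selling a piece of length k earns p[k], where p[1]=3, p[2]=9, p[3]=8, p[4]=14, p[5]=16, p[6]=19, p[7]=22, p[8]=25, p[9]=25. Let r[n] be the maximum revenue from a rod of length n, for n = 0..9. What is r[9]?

39

   n    0    1    2    3    4    5    6    7    8    9
r[n]    0    3    9   12   18   21   27   30   36   39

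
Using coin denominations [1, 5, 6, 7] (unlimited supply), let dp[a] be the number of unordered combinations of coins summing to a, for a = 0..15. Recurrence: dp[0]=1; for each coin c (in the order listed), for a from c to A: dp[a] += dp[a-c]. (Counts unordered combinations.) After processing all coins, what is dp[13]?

9

after  coin     0     1     2     3     4     5     6     7     8     9    10    11    12    13    14    15
          1     1     1     1     1     1     1     1     1     1     1     1     1     1     1     1     1
          5     1     1     1     1     1     2     2     2     2     2     3     3     3     3     3     4
          6     1     1     1     1     1     2     3     3     3     3     4     5     6     6     6     7
          7     1     1     1     1     1     2     3     4     4     4     5     6     8     9    10    11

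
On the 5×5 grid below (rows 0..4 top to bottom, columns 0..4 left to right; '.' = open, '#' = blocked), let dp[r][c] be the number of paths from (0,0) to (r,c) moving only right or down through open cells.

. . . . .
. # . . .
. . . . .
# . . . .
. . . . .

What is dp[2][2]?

2

r\c   0   1   2   3   4
  0   1   1   1   1   1
  1   1   0   1   2   3
  2   1   1   2   4   7
  3   0   1   3   7  14
  4   0   1   4  11  25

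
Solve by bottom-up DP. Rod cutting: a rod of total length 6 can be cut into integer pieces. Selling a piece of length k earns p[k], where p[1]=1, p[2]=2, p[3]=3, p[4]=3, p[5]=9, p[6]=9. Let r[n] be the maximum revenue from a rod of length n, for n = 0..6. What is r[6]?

   n    0    1    2    3    4    5    6
r[n]    0    1    2    3    4    9   10

10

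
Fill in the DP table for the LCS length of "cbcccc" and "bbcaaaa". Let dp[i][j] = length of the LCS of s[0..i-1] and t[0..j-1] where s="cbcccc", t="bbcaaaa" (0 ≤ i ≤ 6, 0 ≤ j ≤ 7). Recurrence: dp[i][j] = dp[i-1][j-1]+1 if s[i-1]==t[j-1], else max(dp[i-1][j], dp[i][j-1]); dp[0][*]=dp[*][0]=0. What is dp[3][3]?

2

   ''  b  b  c  a  a  a  a
''  0  0  0  0  0  0  0  0
 c  0  0  0  1  1  1  1  1
 b  0  1  1  1  1  1  1  1
 c  0  1  1  2  2  2  2  2
 c  0  1  1  2  2  2  2  2
 c  0  1  1  2  2  2  2  2
 c  0  1  1  2  2  2  2  2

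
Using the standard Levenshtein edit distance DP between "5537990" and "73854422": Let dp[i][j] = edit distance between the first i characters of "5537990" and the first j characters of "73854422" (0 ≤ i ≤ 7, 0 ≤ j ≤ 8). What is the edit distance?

8

   ''  7  3  8  5  4  4  2  2
''  0  1  2  3  4  5  6  7  8
 5  1  1  2  3  3  4  5  6  7
 5  2  2  2  3  3  4  5  6  7
 3  3  3  2  3  4  4  5  6  7
 7  4  3  3  3  4  5  5  6  7
 9  5  4  4  4  4  5  6  6  7
 9  6  5  5  5  5  5  6  7  7
 0  7  6  6  6  6  6  6  7  8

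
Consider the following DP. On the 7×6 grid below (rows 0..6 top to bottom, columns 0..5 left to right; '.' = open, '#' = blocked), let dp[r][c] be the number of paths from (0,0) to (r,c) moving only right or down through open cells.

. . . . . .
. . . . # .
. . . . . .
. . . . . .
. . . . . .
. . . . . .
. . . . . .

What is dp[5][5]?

227

r\c   0   1   2   3   4   5
  0   1   1   1   1   1   1
  1   1   2   3   4   0   1
  2   1   3   6  10  10  11
  3   1   4  10  20  30  41
  4   1   5  15  35  65 106
  5   1   6  21  56 121 227
  6   1   7  28  84 205 432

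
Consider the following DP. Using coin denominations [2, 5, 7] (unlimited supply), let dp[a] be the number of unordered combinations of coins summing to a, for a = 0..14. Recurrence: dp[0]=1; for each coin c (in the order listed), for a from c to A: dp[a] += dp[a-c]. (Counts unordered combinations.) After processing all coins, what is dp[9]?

2

after  coin     0     1     2     3     4     5     6     7     8     9    10    11    12    13    14
          2     1     0     1     0     1     0     1     0     1     0     1     0     1     0     1
          5     1     0     1     0     1     1     1     1     1     1     2     1     2     1     2
          7     1     0     1     0     1     1     1     2     1     2     2     2     3     2     4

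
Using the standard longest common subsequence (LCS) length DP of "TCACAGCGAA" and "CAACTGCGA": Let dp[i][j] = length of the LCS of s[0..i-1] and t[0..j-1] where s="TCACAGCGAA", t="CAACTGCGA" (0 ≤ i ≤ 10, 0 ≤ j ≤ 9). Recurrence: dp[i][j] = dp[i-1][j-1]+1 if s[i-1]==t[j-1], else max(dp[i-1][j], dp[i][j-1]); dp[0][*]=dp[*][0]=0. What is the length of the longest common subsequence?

7

   ''  C  A  A  C  T  G  C  G  A
''  0  0  0  0  0  0  0  0  0  0
 T  0  0  0  0  0  1  1  1  1  1
 C  0  1  1  1  1  1  1  2  2  2
 A  0  1  2  2  2  2  2  2  2  3
 C  0  1  2  2  3  3  3  3  3  3
 A  0  1  2  3  3  3  3  3  3  4
 G  0  1  2  3  3  3  4  4  4  4
 C  0  1  2  3  4  4  4  5  5  5
 G  0  1  2  3  4  4  5  5  6  6
 A  0  1  2  3  4  4  5  5  6  7
 A  0  1  2  3  4  4  5  5  6  7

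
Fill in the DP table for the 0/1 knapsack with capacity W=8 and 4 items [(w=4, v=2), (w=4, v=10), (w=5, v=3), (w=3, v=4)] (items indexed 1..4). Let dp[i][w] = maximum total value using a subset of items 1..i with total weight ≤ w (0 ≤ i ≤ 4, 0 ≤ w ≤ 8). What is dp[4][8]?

i\w   0   1   2   3   4   5   6   7   8
  0   0   0   0   0   0   0   0   0   0
  1   0   0   0   0   2   2   2   2   2
  2   0   0   0   0  10  10  10  10  12
  3   0   0   0   0  10  10  10  10  12
  4   0   0   0   4  10  10  10  14  14

14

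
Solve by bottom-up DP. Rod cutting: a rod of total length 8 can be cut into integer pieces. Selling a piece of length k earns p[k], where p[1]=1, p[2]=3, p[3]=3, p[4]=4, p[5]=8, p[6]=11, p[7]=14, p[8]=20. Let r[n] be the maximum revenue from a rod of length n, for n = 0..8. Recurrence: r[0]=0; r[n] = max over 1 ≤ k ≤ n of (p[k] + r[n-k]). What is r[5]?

   n    0    1    2    3    4    5    6    7    8
r[n]    0    1    3    4    6    8   11   14   20

8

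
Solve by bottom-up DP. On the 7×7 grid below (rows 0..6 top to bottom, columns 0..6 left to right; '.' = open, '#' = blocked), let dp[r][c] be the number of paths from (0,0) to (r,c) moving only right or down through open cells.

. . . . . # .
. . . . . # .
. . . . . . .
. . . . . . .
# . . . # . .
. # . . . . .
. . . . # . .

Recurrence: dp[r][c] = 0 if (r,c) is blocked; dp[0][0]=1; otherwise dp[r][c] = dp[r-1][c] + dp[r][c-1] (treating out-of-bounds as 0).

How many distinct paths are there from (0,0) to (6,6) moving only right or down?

r\c   0   1   2   3   4   5   6
  0   1   1   1   1   1   0   0
  1   1   2   3   4   5   0   0
  2   1   3   6  10  15  15  15
  3   1   4  10  20  35  50  65
  4   0   4  14  34   0  50 115
  5   0   0  14  48  48  98 213
  6   0   0  14  62   0  98 311

311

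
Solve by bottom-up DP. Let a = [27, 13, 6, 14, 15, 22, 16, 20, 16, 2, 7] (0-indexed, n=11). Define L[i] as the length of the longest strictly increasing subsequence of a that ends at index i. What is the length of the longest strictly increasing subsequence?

   i    0    1    2    3    4    5    6    7    8    9   10
a[i]   27   13    6   14   15   22   16   20   16    2    7
L[i]    1    1    1    2    3    4    4    5    4    1    2

5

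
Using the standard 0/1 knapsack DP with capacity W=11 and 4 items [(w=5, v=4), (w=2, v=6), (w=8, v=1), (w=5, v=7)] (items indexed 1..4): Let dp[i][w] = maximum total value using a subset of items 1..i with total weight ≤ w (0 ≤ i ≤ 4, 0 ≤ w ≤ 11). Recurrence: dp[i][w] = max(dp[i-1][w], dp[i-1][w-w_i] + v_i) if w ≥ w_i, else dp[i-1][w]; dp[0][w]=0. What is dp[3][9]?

i\w   0   1   2   3   4   5   6   7   8   9  10  11
  0   0   0   0   0   0   0   0   0   0   0   0   0
  1   0   0   0   0   0   4   4   4   4   4   4   4
  2   0   0   6   6   6   6   6  10  10  10  10  10
  3   0   0   6   6   6   6   6  10  10  10  10  10
  4   0   0   6   6   6   7   7  13  13  13  13  13

10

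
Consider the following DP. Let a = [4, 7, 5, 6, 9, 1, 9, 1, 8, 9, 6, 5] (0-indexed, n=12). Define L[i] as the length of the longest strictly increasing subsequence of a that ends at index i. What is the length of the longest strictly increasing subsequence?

   i    0    1    2    3    4    5    6    7    8    9   10   11
a[i]    4    7    5    6    9    1    9    1    8    9    6    5
L[i]    1    2    2    3    4    1    4    1    4    5    3    2

5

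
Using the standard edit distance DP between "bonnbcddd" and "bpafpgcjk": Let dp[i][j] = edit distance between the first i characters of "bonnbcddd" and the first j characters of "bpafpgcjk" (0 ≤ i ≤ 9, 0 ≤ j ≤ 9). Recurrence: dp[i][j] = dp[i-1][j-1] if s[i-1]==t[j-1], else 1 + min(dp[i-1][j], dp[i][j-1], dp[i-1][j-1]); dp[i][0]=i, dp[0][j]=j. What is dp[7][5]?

6

   ''  b  p  a  f  p  g  c  j  k
''  0  1  2  3  4  5  6  7  8  9
 b  1  0  1  2  3  4  5  6  7  8
 o  2  1  1  2  3  4  5  6  7  8
 n  3  2  2  2  3  4  5  6  7  8
 n  4  3  3  3  3  4  5  6  7  8
 b  5  4  4  4  4  4  5  6  7  8
 c  6  5  5  5  5  5  5  5  6  7
 d  7  6  6  6  6  6  6  6  6  7
 d  8  7  7  7  7  7  7  7  7  7
 d  9  8  8  8  8  8  8  8  8  8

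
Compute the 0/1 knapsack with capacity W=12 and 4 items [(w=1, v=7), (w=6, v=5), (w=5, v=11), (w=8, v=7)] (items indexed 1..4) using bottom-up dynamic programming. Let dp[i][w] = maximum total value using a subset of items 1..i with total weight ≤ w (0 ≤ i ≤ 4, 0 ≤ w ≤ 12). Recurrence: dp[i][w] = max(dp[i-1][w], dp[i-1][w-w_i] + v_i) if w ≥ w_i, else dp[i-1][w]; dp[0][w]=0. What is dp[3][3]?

i\w   0   1   2   3   4   5   6   7   8   9  10  11  12
  0   0   0   0   0   0   0   0   0   0   0   0   0   0
  1   0   7   7   7   7   7   7   7   7   7   7   7   7
  2   0   7   7   7   7   7   7  12  12  12  12  12  12
  3   0   7   7   7   7  11  18  18  18  18  18  18  23
  4   0   7   7   7   7  11  18  18  18  18  18  18  23

7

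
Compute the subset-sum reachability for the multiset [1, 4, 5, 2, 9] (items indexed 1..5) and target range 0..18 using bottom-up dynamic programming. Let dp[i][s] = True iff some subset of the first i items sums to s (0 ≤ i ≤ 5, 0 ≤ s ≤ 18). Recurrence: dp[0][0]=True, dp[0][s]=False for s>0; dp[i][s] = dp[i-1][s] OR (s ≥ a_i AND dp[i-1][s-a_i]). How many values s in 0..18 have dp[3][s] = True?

7

i\s   0   1   2   3   4   5   6   7   8   9  10  11  12  13  14  15  16  17  18
  0   T   F   F   F   F   F   F   F   F   F   F   F   F   F   F   F   F   F   F
  1   T   T   F   F   F   F   F   F   F   F   F   F   F   F   F   F   F   F   F
  2   T   T   F   F   T   T   F   F   F   F   F   F   F   F   F   F   F   F   F
  3   T   T   F   F   T   T   T   F   F   T   T   F   F   F   F   F   F   F   F
  4   T   T   T   T   T   T   T   T   T   T   T   T   T   F   F   F   F   F   F
  5   T   T   T   T   T   T   T   T   T   T   T   T   T   T   T   T   T   T   T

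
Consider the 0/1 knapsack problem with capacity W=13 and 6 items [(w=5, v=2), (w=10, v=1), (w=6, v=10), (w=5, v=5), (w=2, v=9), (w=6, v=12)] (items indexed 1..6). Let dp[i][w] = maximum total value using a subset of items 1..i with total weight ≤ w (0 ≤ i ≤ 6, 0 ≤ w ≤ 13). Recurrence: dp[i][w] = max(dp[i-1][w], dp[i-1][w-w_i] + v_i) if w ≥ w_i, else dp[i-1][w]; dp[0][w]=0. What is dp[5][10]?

19

i\w   0   1   2   3   4   5   6   7   8   9  10  11  12  13
  0   0   0   0   0   0   0   0   0   0   0   0   0   0   0
  1   0   0   0   0   0   2   2   2   2   2   2   2   2   2
  2   0   0   0   0   0   2   2   2   2   2   2   2   2   2
  3   0   0   0   0   0   2  10  10  10  10  10  12  12  12
  4   0   0   0   0   0   5  10  10  10  10  10  15  15  15
  5   0   0   9   9   9   9  10  14  19  19  19  19  19  24
  6   0   0   9   9   9   9  12  14  21  21  21  21  22  26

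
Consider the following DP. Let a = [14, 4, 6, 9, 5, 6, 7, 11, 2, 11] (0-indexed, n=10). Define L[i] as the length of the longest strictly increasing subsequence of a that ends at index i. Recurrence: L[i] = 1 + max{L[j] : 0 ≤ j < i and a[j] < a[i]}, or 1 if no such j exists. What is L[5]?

   i    0    1    2    3    4    5    6    7    8    9
a[i]   14    4    6    9    5    6    7   11    2   11
L[i]    1    1    2    3    2    3    4    5    1    5

3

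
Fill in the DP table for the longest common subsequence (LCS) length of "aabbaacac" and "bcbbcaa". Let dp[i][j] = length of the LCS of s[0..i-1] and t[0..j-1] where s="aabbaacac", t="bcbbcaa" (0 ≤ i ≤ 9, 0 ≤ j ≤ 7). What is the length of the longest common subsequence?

   ''  b  c  b  b  c  a  a
''  0  0  0  0  0  0  0  0
 a  0  0  0  0  0  0  1  1
 a  0  0  0  0  0  0  1  2
 b  0  1  1  1  1  1  1  2
 b  0  1  1  2  2  2  2  2
 a  0  1  1  2  2  2  3  3
 a  0  1  1  2  2  2  3  4
 c  0  1  2  2  2  3  3  4
 a  0  1  2  2  2  3  4  4
 c  0  1  2  2  2  3  4  4

4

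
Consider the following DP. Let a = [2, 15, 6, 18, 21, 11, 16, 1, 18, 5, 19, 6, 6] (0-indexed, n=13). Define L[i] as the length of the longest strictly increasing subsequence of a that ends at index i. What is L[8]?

   i    0    1    2    3    4    5    6    7    8    9   10   11   12
a[i]    2   15    6   18   21   11   16    1   18    5   19    6    6
L[i]    1    2    2    3    4    3    4    1    5    2    6    3    3

5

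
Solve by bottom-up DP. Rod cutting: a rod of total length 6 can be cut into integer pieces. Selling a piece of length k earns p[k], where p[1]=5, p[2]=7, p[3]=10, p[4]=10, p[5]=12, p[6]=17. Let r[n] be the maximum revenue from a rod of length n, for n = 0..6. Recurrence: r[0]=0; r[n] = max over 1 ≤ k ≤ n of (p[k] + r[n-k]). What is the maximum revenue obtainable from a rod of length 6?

   n    0    1    2    3    4    5    6
r[n]    0    5   10   15   20   25   30

30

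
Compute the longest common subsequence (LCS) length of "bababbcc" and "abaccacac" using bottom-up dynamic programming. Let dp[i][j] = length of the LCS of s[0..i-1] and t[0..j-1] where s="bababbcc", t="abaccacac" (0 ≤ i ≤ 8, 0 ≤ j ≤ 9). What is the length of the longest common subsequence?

   ''  a  b  a  c  c  a  c  a  c
''  0  0  0  0  0  0  0  0  0  0
 b  0  0  1  1  1  1  1  1  1  1
 a  0  1  1  2  2  2  2  2  2  2
 b  0  1  2  2  2  2  2  2  2  2
 a  0  1  2  3  3  3  3  3  3  3
 b  0  1  2  3  3  3  3  3  3  3
 b  0  1  2  3  3  3  3  3  3  3
 c  0  1  2  3  4  4  4  4  4  4
 c  0  1  2  3  4  5  5  5  5  5

5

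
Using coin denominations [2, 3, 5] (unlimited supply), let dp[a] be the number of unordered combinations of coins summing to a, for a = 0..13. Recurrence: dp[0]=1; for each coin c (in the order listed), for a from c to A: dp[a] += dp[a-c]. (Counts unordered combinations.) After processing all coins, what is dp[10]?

after  coin     0     1     2     3     4     5     6     7     8     9    10    11    12    13
          2     1     0     1     0     1     0     1     0     1     0     1     0     1     0
          3     1     0     1     1     1     1     2     1     2     2     2     2     3     2
          5     1     0     1     1     1     2     2     2     3     3     4     4     5     5

4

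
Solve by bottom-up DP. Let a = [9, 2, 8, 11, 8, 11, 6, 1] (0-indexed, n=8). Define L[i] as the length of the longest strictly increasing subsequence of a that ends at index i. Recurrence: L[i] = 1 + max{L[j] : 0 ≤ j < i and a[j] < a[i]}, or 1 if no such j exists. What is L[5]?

3

   i    0    1    2    3    4    5    6    7
a[i]    9    2    8   11    8   11    6    1
L[i]    1    1    2    3    2    3    2    1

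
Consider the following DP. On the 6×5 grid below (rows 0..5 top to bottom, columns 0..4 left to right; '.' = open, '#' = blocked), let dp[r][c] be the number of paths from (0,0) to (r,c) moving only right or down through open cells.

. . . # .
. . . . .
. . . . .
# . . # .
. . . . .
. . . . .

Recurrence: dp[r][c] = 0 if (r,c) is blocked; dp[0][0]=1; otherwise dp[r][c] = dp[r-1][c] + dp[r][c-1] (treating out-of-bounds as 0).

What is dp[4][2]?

r\c   0   1   2   3   4
  0   1   1   1   0   0
  1   1   2   3   3   3
  2   1   3   6   9  12
  3   0   3   9   0  12
  4   0   3  12  12  24
  5   0   3  15  27  51

12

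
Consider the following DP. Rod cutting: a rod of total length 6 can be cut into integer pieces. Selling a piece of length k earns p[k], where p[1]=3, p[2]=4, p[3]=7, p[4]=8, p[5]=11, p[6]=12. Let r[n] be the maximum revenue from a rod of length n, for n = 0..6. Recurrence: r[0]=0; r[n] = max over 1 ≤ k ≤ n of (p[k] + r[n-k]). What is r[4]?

   n    0    1    2    3    4    5    6
r[n]    0    3    6    9   12   15   18

12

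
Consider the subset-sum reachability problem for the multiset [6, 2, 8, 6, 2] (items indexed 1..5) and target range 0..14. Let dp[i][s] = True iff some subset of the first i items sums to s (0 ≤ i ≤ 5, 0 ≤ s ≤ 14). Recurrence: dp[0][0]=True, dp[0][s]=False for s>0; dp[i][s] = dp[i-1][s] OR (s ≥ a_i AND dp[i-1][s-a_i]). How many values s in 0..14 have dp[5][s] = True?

8

i\s   0   1   2   3   4   5   6   7   8   9  10  11  12  13  14
  0   T   F   F   F   F   F   F   F   F   F   F   F   F   F   F
  1   T   F   F   F   F   F   T   F   F   F   F   F   F   F   F
  2   T   F   T   F   F   F   T   F   T   F   F   F   F   F   F
  3   T   F   T   F   F   F   T   F   T   F   T   F   F   F   T
  4   T   F   T   F   F   F   T   F   T   F   T   F   T   F   T
  5   T   F   T   F   T   F   T   F   T   F   T   F   T   F   T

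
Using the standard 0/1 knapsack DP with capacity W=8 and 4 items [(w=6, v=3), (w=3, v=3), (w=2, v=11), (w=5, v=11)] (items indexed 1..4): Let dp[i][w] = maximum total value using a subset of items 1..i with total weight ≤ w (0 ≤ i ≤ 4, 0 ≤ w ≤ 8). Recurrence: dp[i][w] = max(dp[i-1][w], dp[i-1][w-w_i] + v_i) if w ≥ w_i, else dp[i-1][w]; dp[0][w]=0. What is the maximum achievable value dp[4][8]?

22

i\w   0   1   2   3   4   5   6   7   8
  0   0   0   0   0   0   0   0   0   0
  1   0   0   0   0   0   0   3   3   3
  2   0   0   0   3   3   3   3   3   3
  3   0   0  11  11  11  14  14  14  14
  4   0   0  11  11  11  14  14  22  22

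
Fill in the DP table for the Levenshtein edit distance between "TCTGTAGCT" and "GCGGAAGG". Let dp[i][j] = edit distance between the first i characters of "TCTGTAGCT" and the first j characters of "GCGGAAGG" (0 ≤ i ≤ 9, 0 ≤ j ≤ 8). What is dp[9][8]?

5

   ''  G  C  G  G  A  A  G  G
''  0  1  2  3  4  5  6  7  8
 T  1  1  2  3  4  5  6  7  8
 C  2  2  1  2  3  4  5  6  7
 T  3  3  2  2  3  4  5  6  7
 G  4  3  3  2  2  3  4  5  6
 T  5  4  4  3  3  3  4  5  6
 A  6  5  5  4  4  3  3  4  5
 G  7  6  6  5  4  4  4  3  4
 C  8  7  6  6  5  5  5  4  4
 T  9  8  7  7  6  6  6  5  5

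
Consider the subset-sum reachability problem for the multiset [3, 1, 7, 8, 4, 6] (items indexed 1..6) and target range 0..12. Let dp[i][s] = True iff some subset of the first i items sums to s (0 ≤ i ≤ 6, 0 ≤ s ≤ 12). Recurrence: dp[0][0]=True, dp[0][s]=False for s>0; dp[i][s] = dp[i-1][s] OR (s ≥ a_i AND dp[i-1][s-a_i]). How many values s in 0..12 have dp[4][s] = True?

10

i\s   0   1   2   3   4   5   6   7   8   9  10  11  12
  0   T   F   F   F   F   F   F   F   F   F   F   F   F
  1   T   F   F   T   F   F   F   F   F   F   F   F   F
  2   T   T   F   T   T   F   F   F   F   F   F   F   F
  3   T   T   F   T   T   F   F   T   T   F   T   T   F
  4   T   T   F   T   T   F   F   T   T   T   T   T   T
  5   T   T   F   T   T   T   F   T   T   T   T   T   T
  6   T   T   F   T   T   T   T   T   T   T   T   T   T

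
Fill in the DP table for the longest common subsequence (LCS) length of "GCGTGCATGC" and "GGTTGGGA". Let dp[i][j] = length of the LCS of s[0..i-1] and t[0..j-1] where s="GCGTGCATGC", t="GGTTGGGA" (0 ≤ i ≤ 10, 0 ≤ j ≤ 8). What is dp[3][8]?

   ''  G  G  T  T  G  G  G  A
''  0  0  0  0  0  0  0  0  0
 G  0  1  1  1  1  1  1  1  1
 C  0  1  1  1  1  1  1  1  1
 G  0  1  2  2  2  2  2  2  2
 T  0  1  2  3  3  3  3  3  3
 G  0  1  2  3  3  4  4  4  4
 C  0  1  2  3  3  4  4  4  4
 A  0  1  2  3  3  4  4  4  5
 T  0  1  2  3  4  4  4  4  5
 G  0  1  2  3  4  5  5  5  5
 C  0  1  2  3  4  5  5  5  5

2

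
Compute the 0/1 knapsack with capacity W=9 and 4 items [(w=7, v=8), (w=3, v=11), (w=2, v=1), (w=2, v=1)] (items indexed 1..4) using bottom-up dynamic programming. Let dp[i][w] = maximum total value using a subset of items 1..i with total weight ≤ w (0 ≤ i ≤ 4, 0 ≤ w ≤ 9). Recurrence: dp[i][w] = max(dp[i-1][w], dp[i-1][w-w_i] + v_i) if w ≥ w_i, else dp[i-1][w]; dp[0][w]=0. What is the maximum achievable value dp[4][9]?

13

i\w   0   1   2   3   4   5   6   7   8   9
  0   0   0   0   0   0   0   0   0   0   0
  1   0   0   0   0   0   0   0   8   8   8
  2   0   0   0  11  11  11  11  11  11  11
  3   0   0   1  11  11  12  12  12  12  12
  4   0   0   1  11  11  12  12  13  13  13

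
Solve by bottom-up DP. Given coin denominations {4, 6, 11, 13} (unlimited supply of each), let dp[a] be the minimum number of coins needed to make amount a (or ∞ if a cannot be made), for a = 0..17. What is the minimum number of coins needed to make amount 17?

 a  0  1  2  3  4  5  6  7  8  9 10 11 12 13 14 15 16 17
dp  0  -  -  -  1  -  1  -  2  -  2  1  2  1  3  2  3  2
(- denotes ∞ / unreachable)

2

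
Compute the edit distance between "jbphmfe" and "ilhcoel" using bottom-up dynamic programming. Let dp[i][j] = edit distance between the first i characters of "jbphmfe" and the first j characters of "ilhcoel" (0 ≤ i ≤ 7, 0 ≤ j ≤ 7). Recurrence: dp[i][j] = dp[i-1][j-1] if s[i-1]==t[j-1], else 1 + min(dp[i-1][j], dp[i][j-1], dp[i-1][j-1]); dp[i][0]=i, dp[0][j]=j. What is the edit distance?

6

   ''  i  l  h  c  o  e  l
''  0  1  2  3  4  5  6  7
 j  1  1  2  3  4  5  6  7
 b  2  2  2  3  4  5  6  7
 p  3  3  3  3  4  5  6  7
 h  4  4  4  3  4  5  6  7
 m  5  5  5  4  4  5  6  7
 f  6  6  6  5  5  5  6  7
 e  7  7  7  6  6  6  5  6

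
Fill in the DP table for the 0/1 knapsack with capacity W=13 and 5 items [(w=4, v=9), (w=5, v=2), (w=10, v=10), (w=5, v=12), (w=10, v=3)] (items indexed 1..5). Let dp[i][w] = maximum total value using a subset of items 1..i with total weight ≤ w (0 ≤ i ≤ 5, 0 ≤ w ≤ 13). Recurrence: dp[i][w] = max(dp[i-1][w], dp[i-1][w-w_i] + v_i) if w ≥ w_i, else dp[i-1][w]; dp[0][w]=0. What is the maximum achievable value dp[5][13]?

i\w   0   1   2   3   4   5   6   7   8   9  10  11  12  13
  0   0   0   0   0   0   0   0   0   0   0   0   0   0   0
  1   0   0   0   0   9   9   9   9   9   9   9   9   9   9
  2   0   0   0   0   9   9   9   9   9  11  11  11  11  11
  3   0   0   0   0   9   9   9   9   9  11  11  11  11  11
  4   0   0   0   0   9  12  12  12  12  21  21  21  21  21
  5   0   0   0   0   9  12  12  12  12  21  21  21  21  21

21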